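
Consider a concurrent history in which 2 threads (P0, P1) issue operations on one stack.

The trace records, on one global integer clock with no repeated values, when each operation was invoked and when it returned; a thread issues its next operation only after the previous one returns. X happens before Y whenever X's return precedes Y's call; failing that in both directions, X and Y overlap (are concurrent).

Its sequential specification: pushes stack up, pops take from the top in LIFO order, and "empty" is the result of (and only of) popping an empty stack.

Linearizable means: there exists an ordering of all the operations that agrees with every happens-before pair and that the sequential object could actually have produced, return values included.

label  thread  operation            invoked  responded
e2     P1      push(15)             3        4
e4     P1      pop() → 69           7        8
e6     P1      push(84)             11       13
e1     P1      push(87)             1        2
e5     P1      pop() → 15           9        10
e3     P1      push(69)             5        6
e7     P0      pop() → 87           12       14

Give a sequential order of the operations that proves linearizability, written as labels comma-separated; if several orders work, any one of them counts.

step 1: e1 push(87) — stack <87>
step 2: e2 push(15) — stack <87,15>
step 3: e3 push(69) — stack <87,15,69>
step 4: e4 pop() → 69 — stack <87,15>
step 5: e5 pop() → 15 — stack <87>
step 6: e7 pop() → 87 — stack <>
step 7: e6 push(84) — stack <84>

e1, e2, e3, e4, e5, e7, e6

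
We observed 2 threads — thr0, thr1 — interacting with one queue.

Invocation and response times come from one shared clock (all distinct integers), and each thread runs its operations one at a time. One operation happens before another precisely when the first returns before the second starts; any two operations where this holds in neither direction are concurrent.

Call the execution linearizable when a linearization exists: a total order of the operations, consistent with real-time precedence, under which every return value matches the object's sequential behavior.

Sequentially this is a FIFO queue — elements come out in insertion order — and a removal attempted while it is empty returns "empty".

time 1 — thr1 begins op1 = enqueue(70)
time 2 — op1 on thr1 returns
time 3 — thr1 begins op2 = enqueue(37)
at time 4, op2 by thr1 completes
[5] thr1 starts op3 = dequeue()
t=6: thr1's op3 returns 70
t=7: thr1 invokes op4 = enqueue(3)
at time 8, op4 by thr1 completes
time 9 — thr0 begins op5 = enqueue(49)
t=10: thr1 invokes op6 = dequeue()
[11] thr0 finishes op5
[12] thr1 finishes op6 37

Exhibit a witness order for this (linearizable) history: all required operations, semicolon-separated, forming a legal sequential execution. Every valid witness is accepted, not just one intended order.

after step 1 (op1 enqueue(70)): queue <70>
after step 2 (op2 enqueue(37)): queue <70,37>
after step 3 (op3 dequeue() → 70): queue <37>
after step 4 (op4 enqueue(3)): queue <37,3>
after step 5 (op5 enqueue(49)): queue <37,3,49>
after step 6 (op6 dequeue() → 37): queue <3,49>

op1; op2; op3; op4; op5; op6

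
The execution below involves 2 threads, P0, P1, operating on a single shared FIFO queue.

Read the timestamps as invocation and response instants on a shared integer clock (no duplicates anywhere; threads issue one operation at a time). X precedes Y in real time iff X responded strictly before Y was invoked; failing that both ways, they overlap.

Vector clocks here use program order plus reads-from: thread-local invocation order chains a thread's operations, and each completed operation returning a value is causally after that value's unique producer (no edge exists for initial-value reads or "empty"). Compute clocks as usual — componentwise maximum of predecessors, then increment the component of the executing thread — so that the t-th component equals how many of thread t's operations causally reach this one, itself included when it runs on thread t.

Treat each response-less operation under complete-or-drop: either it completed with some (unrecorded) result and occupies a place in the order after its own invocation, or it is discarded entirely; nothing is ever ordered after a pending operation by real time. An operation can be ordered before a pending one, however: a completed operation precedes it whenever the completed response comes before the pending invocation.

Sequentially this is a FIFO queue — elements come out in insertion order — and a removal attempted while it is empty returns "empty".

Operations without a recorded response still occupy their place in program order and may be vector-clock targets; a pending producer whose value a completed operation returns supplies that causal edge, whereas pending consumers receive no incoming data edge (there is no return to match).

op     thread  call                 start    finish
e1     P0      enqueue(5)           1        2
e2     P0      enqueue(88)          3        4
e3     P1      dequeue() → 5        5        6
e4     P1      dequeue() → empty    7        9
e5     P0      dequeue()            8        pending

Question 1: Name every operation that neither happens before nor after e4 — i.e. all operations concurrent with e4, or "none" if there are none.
Answer: e5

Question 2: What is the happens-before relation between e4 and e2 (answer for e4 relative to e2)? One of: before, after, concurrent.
Answer: after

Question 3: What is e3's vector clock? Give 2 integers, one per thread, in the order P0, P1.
Answer: (1, 1)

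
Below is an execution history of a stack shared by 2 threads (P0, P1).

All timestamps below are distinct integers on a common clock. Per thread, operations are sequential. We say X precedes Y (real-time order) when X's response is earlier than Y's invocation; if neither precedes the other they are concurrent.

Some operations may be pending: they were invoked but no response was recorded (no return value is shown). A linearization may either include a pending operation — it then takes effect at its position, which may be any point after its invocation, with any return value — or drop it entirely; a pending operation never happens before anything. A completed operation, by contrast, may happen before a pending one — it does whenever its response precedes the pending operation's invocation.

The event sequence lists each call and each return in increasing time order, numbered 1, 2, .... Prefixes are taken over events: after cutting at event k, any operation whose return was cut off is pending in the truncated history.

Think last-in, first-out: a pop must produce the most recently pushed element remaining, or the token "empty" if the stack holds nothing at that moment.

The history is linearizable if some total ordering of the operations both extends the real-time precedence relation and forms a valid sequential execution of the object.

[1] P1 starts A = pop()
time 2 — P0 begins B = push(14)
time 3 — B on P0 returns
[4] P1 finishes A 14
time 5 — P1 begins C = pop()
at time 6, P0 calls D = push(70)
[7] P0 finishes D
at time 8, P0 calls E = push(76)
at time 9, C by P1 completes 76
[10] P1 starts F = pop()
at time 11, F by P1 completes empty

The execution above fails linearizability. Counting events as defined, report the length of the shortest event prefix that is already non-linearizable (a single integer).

11

one valid order for events 1..10 is B, A, D, E, C:
after step 1 (B push(14)): stack <14>
after step 2 (A pop() → 14): stack <>
after step 3 (D push(70)): stack <70>
after step 4 (E push(76) (pending, included)): stack <70,76>
after step 5 (C pop() → 76): stack <70>
adding event 11 (F responds at 11) leaves no legal real-time order
including or dropping the 1 pending operation (E) in any combination fails
take A, B, C, D, F (pending dropped): step 1 already fails, because A pop() → 14 cannot occur there
take A, B, D, C, F (pending dropped): step 1 already fails, because A pop() → 14 cannot occur there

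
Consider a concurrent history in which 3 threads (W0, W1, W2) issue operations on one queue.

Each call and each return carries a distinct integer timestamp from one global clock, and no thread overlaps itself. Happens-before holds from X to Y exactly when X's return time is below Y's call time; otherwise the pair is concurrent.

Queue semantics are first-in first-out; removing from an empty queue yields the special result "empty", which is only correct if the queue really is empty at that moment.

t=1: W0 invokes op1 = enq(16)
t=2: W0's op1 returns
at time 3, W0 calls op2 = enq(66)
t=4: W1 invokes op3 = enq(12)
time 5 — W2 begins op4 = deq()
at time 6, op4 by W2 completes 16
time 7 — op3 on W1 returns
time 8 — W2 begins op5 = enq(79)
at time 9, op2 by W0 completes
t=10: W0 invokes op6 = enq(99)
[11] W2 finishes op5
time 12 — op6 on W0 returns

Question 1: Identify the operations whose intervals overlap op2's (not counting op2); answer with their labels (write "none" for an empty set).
op2 runs from 3 to 9; window-overlapping ops are concurrent
op1 [1,2]: before
op3 [4,7]: concurrent
op4 [5,6]: concurrent
op5 [8,11]: concurrent
op6 [10,12]: after

op3, op4, op5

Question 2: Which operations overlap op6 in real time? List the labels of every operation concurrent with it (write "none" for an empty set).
concurrent with op6 ([10,12]): every op whose interval crosses 10..12
op1 [1,2]: before
op2 [3,9]: before
op3 [4,7]: before
op4 [5,6]: before
op5 [8,11]: concurrent

op5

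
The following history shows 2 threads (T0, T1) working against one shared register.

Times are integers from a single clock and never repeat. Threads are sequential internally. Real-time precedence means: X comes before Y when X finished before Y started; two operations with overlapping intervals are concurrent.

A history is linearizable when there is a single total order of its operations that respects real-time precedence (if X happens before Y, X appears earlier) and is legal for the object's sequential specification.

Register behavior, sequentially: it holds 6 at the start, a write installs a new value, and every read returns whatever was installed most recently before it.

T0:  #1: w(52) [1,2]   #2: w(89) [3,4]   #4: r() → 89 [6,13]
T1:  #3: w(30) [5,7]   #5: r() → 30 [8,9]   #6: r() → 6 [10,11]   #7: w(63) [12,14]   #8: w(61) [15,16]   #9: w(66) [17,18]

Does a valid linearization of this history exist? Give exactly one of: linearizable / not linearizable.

prefix check: 1..10 passes, 1..11 fails once #6's time-11 response joins
exactly one order of the 5 completed ops respects real time; the register replay fails
every completion of the 1 pending operation (#4) was checked; none linearizes
take #1, #2, #3, #5, #6 (pending dropped): step 5 already fails, because #6 r() → 6 cannot occur there

not linearizable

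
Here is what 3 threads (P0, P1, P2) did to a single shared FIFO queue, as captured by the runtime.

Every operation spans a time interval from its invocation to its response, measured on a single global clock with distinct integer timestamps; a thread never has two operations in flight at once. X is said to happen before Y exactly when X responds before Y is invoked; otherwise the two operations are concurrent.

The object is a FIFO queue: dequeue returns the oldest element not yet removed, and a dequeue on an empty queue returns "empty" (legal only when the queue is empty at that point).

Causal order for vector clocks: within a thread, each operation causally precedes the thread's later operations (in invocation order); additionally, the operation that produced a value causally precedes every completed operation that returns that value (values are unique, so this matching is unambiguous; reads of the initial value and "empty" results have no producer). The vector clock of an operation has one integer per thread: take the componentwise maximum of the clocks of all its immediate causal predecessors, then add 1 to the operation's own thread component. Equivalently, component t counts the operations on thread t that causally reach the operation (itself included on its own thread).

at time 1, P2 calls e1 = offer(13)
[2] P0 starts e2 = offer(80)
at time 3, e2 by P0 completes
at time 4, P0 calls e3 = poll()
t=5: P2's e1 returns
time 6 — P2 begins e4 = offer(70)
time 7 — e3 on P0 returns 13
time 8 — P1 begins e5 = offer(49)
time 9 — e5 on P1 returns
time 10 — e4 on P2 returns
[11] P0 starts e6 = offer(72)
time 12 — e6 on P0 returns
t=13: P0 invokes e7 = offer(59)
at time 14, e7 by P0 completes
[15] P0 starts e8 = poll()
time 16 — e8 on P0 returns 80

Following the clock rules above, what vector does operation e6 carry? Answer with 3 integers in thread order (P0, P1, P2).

invoked at 1, e1 has no predecessors; its own P2 bump gives (0, 0, 1)
invoked at 8, e5 has no predecessors; its own P1 bump gives (0, 1, 0)
invoked at 2, e2 has no predecessors; its own P0 bump gives (1, 0, 0)
from VC(e1)=(0, 0, 1), e4 (invoked 6) maxes components and bumps P2 → (0, 0, 2)
from VC(e1)=(0, 0, 1), VC(e2)=(1, 0, 0), e3 (invoked 4) maxes components and bumps P0 → (2, 0, 1)
from VC(e3)=(2, 0, 1), e6 (invoked 11) maxes components and bumps P0 → (3, 0, 1)
from VC(e6)=(3, 0, 1), e7 (invoked 13) maxes components and bumps P0 → (4, 0, 1)
from VC(e2)=(1, 0, 0), VC(e7)=(4, 0, 1), e8 (invoked 15) maxes components and bumps P0 → (5, 0, 1)
target: VC(e6) = (3, 0, 1)

(3, 0, 1)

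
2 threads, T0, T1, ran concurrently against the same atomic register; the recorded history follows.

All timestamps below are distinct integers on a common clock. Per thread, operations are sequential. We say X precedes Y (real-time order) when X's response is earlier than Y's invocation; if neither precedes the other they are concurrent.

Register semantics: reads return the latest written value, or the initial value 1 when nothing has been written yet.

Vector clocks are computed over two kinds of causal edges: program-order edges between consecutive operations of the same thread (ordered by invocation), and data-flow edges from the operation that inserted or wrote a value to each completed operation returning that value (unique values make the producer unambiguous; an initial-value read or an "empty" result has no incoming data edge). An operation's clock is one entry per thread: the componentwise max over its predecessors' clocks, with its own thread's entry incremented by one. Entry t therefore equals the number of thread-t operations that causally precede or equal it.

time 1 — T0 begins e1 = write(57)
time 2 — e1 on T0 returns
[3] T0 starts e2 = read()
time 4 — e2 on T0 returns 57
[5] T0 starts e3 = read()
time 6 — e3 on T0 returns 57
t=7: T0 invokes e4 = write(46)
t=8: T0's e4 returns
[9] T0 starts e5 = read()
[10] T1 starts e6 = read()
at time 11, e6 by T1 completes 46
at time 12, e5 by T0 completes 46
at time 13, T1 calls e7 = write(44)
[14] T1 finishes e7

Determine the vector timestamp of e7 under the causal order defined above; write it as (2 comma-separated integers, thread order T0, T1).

(4, 2)

e1, invoked 1, has no incoming edges; only T0's bump applies → (1, 0)
invoked at 3, e2 merges VC(e1)=(1, 0) and bumps T0's slot → (2, 0)
invoked at 5, e3 merges VC(e1)=(1, 0), VC(e2)=(2, 0) and bumps T0's slot → (3, 0)
invoked at 7, e4 merges VC(e3)=(3, 0) and bumps T0's slot → (4, 0)
invoked at 10, e6 merges VC(e4)=(4, 0) and bumps T1's slot → (4, 1)
invoked at 9, e5 merges VC(e4)=(4, 0) and bumps T0's slot → (5, 0)
invoked at 13, e7 merges VC(e6)=(4, 1) and bumps T1's slot → (4, 2)
target: VC(e7) = (4, 2)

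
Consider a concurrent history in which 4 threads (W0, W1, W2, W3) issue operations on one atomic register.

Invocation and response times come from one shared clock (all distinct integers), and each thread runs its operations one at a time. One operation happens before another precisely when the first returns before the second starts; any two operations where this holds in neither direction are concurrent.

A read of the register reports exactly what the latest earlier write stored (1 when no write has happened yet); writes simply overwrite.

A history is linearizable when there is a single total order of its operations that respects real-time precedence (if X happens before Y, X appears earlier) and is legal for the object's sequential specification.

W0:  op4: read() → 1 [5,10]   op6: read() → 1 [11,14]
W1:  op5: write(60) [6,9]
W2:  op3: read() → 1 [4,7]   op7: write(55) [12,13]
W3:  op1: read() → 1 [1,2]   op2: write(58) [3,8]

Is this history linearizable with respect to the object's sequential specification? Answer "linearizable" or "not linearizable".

prefix check: 1..13 passes, 1..14 fails once op6's time-14 response joins
48 orders of the 7 completed atomic register ops respect real time; none is legal
take op1, op2, op3, op4, op5, op6, op7: step 3 already fails, because op3 read() → 1 cannot occur there
take op1, op2, op3, op4, op5, op7, op6: step 3 already fails, because op3 read() → 1 cannot occur there

not linearizable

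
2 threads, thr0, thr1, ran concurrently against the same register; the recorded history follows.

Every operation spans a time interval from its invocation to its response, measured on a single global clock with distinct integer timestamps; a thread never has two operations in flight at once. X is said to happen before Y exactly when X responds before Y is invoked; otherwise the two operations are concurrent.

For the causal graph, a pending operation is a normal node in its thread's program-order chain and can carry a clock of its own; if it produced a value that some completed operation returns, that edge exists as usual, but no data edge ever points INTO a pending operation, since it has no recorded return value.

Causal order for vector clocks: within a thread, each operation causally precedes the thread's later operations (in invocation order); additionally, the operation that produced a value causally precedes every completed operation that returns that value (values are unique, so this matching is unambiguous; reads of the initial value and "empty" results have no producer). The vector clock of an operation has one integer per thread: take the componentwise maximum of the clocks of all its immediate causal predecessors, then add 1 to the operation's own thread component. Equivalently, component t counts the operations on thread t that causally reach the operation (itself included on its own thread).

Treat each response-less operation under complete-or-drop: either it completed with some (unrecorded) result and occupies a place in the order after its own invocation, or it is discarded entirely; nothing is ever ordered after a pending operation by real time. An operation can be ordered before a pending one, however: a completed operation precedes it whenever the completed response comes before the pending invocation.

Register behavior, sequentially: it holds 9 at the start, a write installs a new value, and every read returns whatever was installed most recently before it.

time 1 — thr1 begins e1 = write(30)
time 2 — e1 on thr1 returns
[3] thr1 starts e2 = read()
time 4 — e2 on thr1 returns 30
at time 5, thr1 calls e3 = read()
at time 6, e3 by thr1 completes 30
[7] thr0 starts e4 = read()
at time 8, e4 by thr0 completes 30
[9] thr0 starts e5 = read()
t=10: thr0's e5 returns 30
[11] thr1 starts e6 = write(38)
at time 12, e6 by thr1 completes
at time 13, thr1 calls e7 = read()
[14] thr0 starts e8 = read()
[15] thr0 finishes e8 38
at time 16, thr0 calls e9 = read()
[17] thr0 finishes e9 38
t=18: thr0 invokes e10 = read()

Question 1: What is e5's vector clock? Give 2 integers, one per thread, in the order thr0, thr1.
(2, 1)

invoked at 1, e1 has no predecessors; its own thr1 bump gives (0, 1)
e2, invoked 3, takes VC(e1)=(0, 1) under max, adds 1 for thr1 → (0, 2)
e4, invoked 7, takes VC(e1)=(0, 1) under max, adds 1 for thr0 → (1, 1)
e3, invoked 5, takes VC(e1)=(0, 1), VC(e2)=(0, 2) under max, adds 1 for thr1 → (0, 3)
e5, invoked 9, takes VC(e1)=(0, 1), VC(e4)=(1, 1) under max, adds 1 for thr0 → (2, 1)
e6, invoked 11, takes VC(e3)=(0, 3) under max, adds 1 for thr1 → (0, 4)
e7, invoked 13, takes VC(e6)=(0, 4) under max, adds 1 for thr1 → (0, 5)
e8, invoked 14, takes VC(e5)=(2, 1), VC(e6)=(0, 4) under max, adds 1 for thr0 → (3, 4)
e9, invoked 16, takes VC(e6)=(0, 4), VC(e8)=(3, 4) under max, adds 1 for thr0 → (4, 4)
e10, invoked 18, takes VC(e9)=(4, 4) under max, adds 1 for thr0 → (5, 4)
target: VC(e5) = (2, 1)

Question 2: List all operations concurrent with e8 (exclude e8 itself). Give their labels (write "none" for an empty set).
e7

overlap test against e8 [14,15]: concurrent iff the interval meets 14..15
e1 [1,2]: before
e2 [3,4]: before
e3 [5,6]: before
e4 [7,8]: before
e5 [9,10]: before
e6 [11,12]: before
e7 [13,…): concurrent
e9 [16,17]: after
e10 [18,…): after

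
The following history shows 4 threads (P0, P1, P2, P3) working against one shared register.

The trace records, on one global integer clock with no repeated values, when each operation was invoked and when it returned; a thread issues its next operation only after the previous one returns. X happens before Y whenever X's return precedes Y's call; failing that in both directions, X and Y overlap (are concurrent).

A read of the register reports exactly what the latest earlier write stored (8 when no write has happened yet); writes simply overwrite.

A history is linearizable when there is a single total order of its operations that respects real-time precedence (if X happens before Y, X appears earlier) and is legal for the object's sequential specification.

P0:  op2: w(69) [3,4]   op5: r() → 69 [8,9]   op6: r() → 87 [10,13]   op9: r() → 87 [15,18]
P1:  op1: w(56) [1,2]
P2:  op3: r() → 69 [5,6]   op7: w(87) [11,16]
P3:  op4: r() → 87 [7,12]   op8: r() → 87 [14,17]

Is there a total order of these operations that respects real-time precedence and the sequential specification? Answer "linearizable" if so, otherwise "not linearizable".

one valid linearization: op1, op2, op3, op5, op7, op4, op6, op8, op9
1. op1 w(56), leaving value 56
2. op2 w(69), leaving value 69
3. op3 r() → 69, leaving value 69
4. op5 r() → 69, leaving value 69
5. op7 w(87), leaving value 87
6. op4 r() → 87, leaving value 87
7. op6 r() → 87, leaving value 87
8. op8 r() → 87, leaving value 87
9. op9 r() → 87, leaving value 87

linearizable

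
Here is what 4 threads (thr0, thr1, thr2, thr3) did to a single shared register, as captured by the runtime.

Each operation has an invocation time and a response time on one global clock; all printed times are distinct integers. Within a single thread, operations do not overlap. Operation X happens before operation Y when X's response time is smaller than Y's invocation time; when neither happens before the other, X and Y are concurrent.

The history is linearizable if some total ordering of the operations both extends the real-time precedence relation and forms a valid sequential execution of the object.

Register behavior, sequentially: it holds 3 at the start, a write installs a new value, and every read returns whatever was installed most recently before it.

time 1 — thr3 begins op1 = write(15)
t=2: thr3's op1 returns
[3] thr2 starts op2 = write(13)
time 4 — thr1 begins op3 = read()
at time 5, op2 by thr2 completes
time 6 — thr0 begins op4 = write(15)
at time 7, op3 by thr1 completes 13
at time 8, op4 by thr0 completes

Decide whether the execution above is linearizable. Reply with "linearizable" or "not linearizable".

linearizable

a witness: op1, op2, op3, op4
1. op1 write(15), leaving value 15
2. op2 write(13), leaving value 13
3. op3 read() → 13, leaving value 13
4. op4 write(15), leaving value 15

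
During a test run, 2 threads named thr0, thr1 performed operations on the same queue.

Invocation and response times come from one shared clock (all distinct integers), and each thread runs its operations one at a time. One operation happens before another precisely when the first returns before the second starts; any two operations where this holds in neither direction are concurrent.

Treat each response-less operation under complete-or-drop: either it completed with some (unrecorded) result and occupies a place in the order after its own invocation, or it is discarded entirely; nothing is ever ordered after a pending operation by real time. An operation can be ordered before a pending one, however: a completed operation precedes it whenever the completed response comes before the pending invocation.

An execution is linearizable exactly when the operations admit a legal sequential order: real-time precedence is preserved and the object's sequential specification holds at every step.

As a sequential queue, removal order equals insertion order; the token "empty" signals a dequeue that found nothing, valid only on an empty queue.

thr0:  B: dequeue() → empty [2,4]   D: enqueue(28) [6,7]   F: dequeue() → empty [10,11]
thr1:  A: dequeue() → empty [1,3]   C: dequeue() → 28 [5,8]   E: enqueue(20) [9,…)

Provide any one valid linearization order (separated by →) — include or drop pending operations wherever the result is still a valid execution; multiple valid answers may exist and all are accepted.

A → B → D → C → F

after step 1 (A dequeue() → empty): queue <>
after step 2 (B dequeue() → empty): queue <>
after step 3 (D enqueue(28)): queue <28>
after step 4 (C dequeue() → 28): queue <>
after step 5 (F dequeue() → empty): queue <>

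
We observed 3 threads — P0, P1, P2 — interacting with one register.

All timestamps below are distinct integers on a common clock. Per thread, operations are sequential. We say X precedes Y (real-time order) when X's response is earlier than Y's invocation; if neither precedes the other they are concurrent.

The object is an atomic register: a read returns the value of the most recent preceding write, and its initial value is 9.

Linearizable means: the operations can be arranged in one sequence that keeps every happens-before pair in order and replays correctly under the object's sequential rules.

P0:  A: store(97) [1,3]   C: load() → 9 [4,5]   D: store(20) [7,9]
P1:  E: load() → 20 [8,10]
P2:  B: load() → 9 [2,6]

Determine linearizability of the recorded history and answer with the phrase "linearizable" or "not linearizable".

not linearizable

prefix check: 1..4 passes, 1..5 fails once C's time-5 response joins
the sole real-time-consistent order of 2 completed operations fails the register replay
every completion of the 1 pending operation (B) was checked; none linearizes
for example A, C (pending dropped) fails at step 2: C load() → 9 is not legal there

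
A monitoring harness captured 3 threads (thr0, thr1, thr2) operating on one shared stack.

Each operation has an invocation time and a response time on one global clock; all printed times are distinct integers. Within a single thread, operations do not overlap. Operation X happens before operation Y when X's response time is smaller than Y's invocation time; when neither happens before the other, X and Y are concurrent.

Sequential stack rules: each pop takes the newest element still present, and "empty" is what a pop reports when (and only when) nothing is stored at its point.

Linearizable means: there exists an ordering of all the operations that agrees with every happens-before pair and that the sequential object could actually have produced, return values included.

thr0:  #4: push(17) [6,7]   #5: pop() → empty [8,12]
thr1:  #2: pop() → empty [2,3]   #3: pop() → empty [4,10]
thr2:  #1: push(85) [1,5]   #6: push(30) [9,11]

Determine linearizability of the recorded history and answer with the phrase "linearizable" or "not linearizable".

not linearizable

the violation lands at event 12, #5's response at time 12: events 1..11 linearize, events 1..12 do not
checked exhaustively: 18 real-time-consistent orders of 6 completed operations, zero legal stack replays
e.g. #1, #2, #3, #4, #5, #6: illegal at step 2, since #2 pop() → empty cannot apply there
e.g. #1, #2, #3, #4, #6, #5: illegal at step 2, since #2 pop() → empty cannot apply there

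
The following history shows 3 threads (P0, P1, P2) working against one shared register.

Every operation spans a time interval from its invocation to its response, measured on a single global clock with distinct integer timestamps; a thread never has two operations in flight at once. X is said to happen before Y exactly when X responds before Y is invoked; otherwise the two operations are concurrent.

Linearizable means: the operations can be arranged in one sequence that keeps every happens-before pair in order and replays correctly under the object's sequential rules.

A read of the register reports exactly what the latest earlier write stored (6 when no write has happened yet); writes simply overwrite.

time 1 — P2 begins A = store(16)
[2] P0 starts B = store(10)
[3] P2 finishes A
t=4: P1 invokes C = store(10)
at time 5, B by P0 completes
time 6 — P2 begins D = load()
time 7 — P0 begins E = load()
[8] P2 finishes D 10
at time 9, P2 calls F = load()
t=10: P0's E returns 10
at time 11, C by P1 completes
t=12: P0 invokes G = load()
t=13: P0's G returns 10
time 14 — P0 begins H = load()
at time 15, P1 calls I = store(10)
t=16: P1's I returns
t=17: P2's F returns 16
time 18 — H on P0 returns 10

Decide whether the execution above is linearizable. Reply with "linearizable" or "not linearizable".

not linearizable

the violation lands at event 17, F's response at time 17: events 1..16 linearize, events 1..17 do not
all 55 real-time-respecting orders fail — 8 completed register operations, no legal replay
no escape via the 1 pending operation (H): every completion choice fails
sample order A, B, C, D, E, F, G, I (pending dropped) stalls at step 6 — F load() → 16 has no legal effect
sample order A, B, C, D, E, G, F, I (pending dropped) stalls at step 7 — F load() → 16 has no legal effect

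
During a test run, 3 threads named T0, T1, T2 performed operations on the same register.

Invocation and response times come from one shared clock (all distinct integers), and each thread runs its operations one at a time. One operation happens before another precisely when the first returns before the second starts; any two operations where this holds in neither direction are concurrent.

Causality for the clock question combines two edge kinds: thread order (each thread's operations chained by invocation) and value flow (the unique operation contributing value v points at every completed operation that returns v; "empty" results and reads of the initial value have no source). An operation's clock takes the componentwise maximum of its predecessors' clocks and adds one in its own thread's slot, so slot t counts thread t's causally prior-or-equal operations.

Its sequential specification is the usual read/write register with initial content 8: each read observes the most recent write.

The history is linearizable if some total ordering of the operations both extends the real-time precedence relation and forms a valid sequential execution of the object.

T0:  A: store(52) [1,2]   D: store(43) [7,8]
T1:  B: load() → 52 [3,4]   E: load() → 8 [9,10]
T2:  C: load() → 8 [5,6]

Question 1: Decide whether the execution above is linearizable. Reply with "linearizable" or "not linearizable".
the violation lands at event 6, C's response at time 6: events 1..5 linearize, events 1..6 do not
a single order respects real time; the 3 completed register operations fail replay along it
one such order, A, B, C, breaks at step 3 where C load() → 8 is illegal

not linearizable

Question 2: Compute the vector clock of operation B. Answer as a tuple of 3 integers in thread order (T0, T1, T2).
Answer: (1, 1, 0)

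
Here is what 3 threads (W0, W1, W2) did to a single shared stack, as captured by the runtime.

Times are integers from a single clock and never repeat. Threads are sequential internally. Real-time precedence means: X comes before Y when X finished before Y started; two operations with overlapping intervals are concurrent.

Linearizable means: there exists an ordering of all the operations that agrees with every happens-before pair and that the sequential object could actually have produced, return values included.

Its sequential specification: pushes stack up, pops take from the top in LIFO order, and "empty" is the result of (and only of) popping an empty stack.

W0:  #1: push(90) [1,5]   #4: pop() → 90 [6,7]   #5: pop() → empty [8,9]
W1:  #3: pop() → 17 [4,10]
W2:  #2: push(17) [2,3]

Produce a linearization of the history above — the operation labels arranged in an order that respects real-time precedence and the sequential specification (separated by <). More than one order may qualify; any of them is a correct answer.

#1 < #2 < #3 < #4 < #5

1. #1 push(90), leaving stack <90>
2. #2 push(17), leaving stack <90,17>
3. #3 pop() → 17, leaving stack <90>
4. #4 pop() → 90, leaving stack <>
5. #5 pop() → empty, leaving stack <>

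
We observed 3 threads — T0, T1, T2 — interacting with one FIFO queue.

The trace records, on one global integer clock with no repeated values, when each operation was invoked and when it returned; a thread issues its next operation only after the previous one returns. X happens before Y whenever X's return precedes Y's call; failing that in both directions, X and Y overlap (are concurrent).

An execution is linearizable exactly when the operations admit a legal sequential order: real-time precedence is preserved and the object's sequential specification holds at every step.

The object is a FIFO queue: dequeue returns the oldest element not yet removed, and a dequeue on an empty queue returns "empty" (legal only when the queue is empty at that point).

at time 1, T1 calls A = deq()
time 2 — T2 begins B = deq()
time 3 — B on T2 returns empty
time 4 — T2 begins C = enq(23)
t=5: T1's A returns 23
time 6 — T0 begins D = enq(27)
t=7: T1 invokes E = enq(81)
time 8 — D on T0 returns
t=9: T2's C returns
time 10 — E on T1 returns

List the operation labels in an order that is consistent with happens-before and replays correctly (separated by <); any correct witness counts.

B < C < A < D < E

after step 1 (B deq() → empty): queue <>
after step 2 (C enq(23)): queue <23>
after step 3 (A deq() → 23): queue <>
after step 4 (D enq(27)): queue <27>
after step 5 (E enq(81)): queue <27,81>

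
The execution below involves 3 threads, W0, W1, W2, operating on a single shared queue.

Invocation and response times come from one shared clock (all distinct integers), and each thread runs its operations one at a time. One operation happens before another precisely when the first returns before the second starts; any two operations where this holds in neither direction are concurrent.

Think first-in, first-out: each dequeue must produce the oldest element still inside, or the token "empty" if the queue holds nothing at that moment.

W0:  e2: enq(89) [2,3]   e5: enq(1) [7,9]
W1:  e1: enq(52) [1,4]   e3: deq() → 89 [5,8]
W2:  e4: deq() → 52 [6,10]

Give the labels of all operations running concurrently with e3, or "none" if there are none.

e4, e5

concurrent with e3 ([5,8]): every op whose interval crosses 5..8
e1 [1,4]: before
e2 [2,3]: before
e4 [6,10]: concurrent
e5 [7,9]: concurrent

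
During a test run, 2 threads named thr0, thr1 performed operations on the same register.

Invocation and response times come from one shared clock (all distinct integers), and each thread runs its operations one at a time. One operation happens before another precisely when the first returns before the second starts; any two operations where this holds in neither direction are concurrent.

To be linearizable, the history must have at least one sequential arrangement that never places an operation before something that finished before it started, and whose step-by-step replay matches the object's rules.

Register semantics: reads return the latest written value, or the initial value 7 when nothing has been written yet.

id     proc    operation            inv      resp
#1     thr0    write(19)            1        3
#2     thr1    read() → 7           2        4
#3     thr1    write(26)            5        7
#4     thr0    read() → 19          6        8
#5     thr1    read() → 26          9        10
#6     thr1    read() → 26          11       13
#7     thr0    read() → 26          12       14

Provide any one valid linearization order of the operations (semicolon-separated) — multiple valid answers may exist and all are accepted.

1. #2 read() → 7, leaving value 7
2. #1 write(19), leaving value 19
3. #4 read() → 19, leaving value 19
4. #3 write(26), leaving value 26
5. #5 read() → 26, leaving value 26
6. #6 read() → 26, leaving value 26
7. #7 read() → 26, leaving value 26

#2; #1; #4; #3; #5; #6; #7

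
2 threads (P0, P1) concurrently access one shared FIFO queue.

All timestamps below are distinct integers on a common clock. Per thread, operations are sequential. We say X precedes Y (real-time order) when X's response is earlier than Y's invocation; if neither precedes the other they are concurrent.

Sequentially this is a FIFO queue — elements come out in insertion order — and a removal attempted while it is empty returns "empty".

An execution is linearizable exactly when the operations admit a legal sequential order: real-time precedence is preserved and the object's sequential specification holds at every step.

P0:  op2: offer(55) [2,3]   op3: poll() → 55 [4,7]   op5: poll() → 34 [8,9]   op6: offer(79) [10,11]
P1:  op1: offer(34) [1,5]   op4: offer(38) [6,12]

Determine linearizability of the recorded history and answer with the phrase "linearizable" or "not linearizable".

one valid linearization: op2, op1, op3, op4, op5, op6
after step 1 (op2 offer(55)): queue <55>
after step 2 (op1 offer(34)): queue <55,34>
after step 3 (op3 poll() → 55): queue <34>
after step 4 (op4 offer(38)): queue <34,38>
after step 5 (op5 poll() → 34): queue <38>
after step 6 (op6 offer(79)): queue <38,79>

linearizable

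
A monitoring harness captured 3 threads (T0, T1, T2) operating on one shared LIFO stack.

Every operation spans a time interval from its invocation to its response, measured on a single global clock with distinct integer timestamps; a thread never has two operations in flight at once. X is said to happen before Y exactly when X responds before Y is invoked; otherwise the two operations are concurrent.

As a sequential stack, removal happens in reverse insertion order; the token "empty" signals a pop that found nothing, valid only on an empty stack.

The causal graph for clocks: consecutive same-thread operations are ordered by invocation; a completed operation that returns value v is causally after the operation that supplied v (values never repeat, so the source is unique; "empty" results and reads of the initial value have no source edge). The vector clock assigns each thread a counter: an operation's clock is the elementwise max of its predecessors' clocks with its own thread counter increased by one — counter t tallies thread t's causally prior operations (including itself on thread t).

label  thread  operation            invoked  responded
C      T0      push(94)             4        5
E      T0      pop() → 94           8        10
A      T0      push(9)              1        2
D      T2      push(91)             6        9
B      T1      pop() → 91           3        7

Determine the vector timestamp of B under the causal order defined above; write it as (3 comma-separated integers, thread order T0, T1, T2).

(0, 1, 1)

invoked at 6, D has no predecessors; its own T2 bump gives (0, 0, 1)
invoked at 1, A has no predecessors; its own T0 bump gives (1, 0, 0)
merge at B (invoked 3): VC(D)=(0, 0, 1), own-thread bump on T1 → (0, 1, 1)
merge at C (invoked 4): VC(A)=(1, 0, 0), own-thread bump on T0 → (2, 0, 0)
merge at E (invoked 8): VC(C)=(2, 0, 0), own-thread bump on T0 → (3, 0, 0)
target: VC(B) = (0, 1, 1)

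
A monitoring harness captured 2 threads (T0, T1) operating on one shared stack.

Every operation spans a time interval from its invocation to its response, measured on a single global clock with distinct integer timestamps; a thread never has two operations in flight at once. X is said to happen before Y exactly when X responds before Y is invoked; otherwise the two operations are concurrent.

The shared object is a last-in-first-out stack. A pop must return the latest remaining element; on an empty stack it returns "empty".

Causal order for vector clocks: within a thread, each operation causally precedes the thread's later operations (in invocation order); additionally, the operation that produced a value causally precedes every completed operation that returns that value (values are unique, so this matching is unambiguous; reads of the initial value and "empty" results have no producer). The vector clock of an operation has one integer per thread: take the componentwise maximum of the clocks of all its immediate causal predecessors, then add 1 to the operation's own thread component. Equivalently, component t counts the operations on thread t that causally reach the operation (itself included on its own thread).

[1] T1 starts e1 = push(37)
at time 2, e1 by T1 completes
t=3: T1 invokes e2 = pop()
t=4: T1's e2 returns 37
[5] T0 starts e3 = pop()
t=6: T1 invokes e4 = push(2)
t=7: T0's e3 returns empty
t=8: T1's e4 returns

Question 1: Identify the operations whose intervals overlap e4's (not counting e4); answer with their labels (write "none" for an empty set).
e3

e4 spans [6,8]: anything still running between times 6 and 8 counts as concurrent
e1 [1,2]: before
e2 [3,4]: before
e3 [5,7]: concurrent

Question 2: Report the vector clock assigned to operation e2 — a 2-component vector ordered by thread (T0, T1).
(0, 2)

no predecessors for e1 (invoked 1): T1 increments from zero → (0, 1)
no predecessors for e3 (invoked 5): T0 increments from zero → (1, 0)
from VC(e1)=(0, 1), e2 (invoked 3) maxes components and bumps T1 → (0, 2)
from VC(e2)=(0, 2), e4 (invoked 6) maxes components and bumps T1 → (0, 3)
target: VC(e2) = (0, 2)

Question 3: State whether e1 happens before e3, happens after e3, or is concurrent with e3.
before

e1 spans [1,2], e3 spans [5,7]
resp(e1)=2 < inv(e3)=5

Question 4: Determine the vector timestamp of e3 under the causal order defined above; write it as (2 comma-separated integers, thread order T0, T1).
(1, 0)

VC(e1, invoked at 1): no causal predecessors; +1 on T1 → (0, 1)
VC(e3, invoked at 5): no causal predecessors; +1 on T0 → (1, 0)
invoked at 3, e2 merges VC(e1)=(0, 1) and bumps T1's slot → (0, 2)
invoked at 6, e4 merges VC(e2)=(0, 2) and bumps T1's slot → (0, 3)
target: VC(e3) = (1, 0)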